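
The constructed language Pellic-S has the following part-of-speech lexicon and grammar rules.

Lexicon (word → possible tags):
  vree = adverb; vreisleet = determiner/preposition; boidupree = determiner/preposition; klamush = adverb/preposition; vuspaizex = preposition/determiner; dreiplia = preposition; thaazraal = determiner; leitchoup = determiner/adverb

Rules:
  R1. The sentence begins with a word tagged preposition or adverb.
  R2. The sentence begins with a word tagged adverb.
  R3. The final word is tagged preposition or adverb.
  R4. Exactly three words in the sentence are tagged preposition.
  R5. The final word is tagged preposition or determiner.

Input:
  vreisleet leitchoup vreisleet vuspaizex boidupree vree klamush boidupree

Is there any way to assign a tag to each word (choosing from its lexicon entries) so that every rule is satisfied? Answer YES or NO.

NO

Candidates per position — 1:vreisleet {determiner,preposition}; 2:leitchoup {determiner,adverb}; 3:vreisleet {determiner,preposition}; 4:vuspaizex {preposition,determiner}; 5:boidupree {determiner,preposition}; 6:vree {adverb}; 7:klamush {adverb,preposition}; 8:boidupree {determiner,preposition}.
Rule 2 cannot be satisfied by any choice of tags from the lexicon.
So there is no consistent tagging.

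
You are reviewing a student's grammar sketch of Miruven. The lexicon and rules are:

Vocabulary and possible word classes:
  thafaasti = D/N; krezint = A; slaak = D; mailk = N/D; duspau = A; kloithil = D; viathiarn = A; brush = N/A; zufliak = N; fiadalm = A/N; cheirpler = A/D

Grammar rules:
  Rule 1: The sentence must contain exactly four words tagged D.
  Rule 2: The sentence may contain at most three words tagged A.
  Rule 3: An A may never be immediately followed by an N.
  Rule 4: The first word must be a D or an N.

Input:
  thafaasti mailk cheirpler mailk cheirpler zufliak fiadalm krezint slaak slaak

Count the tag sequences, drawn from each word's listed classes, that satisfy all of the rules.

4

Candidates per position — 1:thafaasti {D,N}; 2:mailk {N,D}; 3:cheirpler {A,D}; 4:mailk {N,D}; 5:cheirpler {A,D}; 6:zufliak {N}; 7:fiadalm {A,N}; 8:krezint {A}; 9:slaak {D}; 10:slaak {D}.
There are 64 candidate sequences in total.
The sequences that satisfy every rule: N N A D D N A A D D; N N A D D N N A D D; N N D N D N A A D D; N N D N D N N A D D.
Count = 4.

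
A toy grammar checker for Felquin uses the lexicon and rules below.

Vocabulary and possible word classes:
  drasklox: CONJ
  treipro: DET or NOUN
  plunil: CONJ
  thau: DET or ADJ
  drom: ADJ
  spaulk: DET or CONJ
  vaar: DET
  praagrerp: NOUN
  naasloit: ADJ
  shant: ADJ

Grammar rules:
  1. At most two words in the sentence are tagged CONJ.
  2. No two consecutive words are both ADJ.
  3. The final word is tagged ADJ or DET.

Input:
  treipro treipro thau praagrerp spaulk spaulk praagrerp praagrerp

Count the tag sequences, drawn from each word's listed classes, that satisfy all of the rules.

0

Candidates per position — 1:treipro {DET,NOUN}; 2:treipro {DET,NOUN}; 3:thau {DET,ADJ}; 4:praagrerp {NOUN}; 5:spaulk {DET,CONJ}; 6:spaulk {DET,CONJ}; 7:praagrerp {NOUN}; 8:praagrerp {NOUN}.
There are 32 candidate sequences in total.
Rule 3 cannot be satisfied by any choice of tags from the lexicon.
So there is no consistent tagging.
Count = 0.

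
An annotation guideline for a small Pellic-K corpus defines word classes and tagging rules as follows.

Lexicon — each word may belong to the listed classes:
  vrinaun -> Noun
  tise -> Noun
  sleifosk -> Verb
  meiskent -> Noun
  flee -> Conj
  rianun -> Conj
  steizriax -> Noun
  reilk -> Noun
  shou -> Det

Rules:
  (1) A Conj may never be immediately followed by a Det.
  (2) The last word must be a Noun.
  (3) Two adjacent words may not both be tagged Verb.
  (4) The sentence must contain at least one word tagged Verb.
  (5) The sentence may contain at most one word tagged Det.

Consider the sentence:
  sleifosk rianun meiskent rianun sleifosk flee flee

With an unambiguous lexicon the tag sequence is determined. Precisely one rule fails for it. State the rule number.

Fixed tagging: Verb Conj Noun Conj Verb Conj Conj.
Checking each rule: R1 ok, R2 fails, R3 ok, R4 ok, R5 ok.
Only rule 2 fails.

2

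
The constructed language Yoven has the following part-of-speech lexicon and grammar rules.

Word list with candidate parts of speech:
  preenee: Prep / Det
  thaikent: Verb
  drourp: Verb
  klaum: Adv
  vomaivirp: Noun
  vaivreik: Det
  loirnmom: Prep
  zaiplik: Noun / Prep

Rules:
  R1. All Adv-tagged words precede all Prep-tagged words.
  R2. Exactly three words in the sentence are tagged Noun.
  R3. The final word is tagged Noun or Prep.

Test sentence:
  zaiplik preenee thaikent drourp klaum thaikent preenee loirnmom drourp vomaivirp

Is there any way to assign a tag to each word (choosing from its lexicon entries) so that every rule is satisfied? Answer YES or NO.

Candidates per position — 1:zaiplik {Noun,Prep}; 2:preenee {Prep,Det}; 3:thaikent {Verb}; 4:drourp {Verb}; 5:klaum {Adv}; 6:thaikent {Verb}; 7:preenee {Prep,Det}; 8:loirnmom {Prep}; 9:drourp {Verb}; 10:vomaivirp {Noun}.
Rule 2 cannot be satisfied by any choice of tags from the lexicon.
So there is no consistent tagging.

NO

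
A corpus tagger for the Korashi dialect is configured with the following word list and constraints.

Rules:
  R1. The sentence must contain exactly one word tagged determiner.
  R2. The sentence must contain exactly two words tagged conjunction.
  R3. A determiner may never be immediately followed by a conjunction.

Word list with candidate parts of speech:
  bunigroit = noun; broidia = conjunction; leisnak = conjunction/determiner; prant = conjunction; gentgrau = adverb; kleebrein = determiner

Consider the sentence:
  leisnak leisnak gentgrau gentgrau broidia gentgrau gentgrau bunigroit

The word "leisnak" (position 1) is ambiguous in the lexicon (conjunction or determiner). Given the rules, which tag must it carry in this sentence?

conjunction

Candidates per position — 1:leisnak {conjunction,determiner}; 2:leisnak {conjunction,determiner}; 3:gentgrau {adverb}; 4:gentgrau {adverb}; 5:broidia {conjunction}; 6:gentgrau {adverb}; 7:gentgrau {adverb}; 8:bunigroit {noun}.
Position 1: the remaining choice is settled jointly with positions 2 — only conjunction at position 1 is part of a tagging that satisfies every rule.
That leaves exactly one tagging: conjunction determiner adverb adverb conjunction adverb adverb noun.
Rule-by-rule: rule 1 ok; rule 2 ok; rule 3 ok.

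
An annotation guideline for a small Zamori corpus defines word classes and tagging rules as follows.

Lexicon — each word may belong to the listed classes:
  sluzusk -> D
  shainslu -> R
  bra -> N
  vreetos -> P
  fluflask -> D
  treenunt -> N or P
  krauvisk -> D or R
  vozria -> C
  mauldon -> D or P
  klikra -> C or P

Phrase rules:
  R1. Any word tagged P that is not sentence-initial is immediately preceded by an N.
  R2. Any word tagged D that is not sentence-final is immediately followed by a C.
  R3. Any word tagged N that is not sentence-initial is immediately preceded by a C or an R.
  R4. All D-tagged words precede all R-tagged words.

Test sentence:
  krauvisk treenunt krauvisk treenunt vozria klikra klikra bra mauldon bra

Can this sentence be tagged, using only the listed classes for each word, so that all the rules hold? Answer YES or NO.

Candidates per position — 1:krauvisk {D,R}; 2:treenunt {N,P}; 3:krauvisk {D,R}; 4:treenunt {N,P}; 5:vozria {C}; 6:klikra {C,P}; 7:klikra {C,P}; 8:bra {N}; 9:mauldon {D,P}; 10:bra {N}.
Rule 3 cannot be satisfied by any choice of tags from the lexicon.
So there is no consistent tagging.

NO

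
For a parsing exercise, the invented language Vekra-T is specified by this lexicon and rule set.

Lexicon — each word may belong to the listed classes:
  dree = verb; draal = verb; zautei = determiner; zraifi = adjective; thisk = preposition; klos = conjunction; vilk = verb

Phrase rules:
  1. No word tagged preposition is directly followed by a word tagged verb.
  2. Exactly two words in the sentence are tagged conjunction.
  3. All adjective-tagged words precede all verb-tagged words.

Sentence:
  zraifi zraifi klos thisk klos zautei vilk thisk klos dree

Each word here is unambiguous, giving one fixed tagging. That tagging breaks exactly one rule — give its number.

Fixed tagging: adjective adjective conjunction preposition conjunction determiner verb preposition conjunction verb.
Applying the rules: R1 ok, R2 fails, R3 ok.
Only rule 2 fails.

2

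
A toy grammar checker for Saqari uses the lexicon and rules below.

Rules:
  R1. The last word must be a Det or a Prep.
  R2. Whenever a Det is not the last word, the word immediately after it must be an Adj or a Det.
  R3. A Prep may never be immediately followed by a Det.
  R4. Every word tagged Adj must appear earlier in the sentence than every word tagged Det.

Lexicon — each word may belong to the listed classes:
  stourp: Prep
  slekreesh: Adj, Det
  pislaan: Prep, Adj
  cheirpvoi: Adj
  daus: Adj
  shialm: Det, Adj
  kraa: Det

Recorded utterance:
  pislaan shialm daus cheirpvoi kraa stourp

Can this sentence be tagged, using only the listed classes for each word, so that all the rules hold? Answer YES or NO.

NO

Candidates per position — 1:pislaan {Prep,Adj}; 2:shialm {Det,Adj}; 3:daus {Adj}; 4:cheirpvoi {Adj}; 5:kraa {Det}; 6:stourp {Prep}.
Rule 2 cannot be satisfied by any choice of tags from the lexicon.
So there is no consistent tagging.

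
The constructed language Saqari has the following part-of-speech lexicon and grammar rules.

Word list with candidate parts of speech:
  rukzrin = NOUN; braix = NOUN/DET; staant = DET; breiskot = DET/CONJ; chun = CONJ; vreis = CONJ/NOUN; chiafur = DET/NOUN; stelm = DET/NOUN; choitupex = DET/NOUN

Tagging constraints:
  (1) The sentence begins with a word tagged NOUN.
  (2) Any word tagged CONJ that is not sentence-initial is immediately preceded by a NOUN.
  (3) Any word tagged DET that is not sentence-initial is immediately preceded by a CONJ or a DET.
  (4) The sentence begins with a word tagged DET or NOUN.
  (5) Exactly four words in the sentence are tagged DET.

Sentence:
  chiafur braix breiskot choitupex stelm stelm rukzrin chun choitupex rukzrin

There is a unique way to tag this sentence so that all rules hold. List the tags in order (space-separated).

Candidates per position — 1:chiafur {DET,NOUN}; 2:braix {NOUN,DET}; 3:breiskot {DET,CONJ}; 4:choitupex {DET,NOUN}; 5:stelm {DET,NOUN}; 6:stelm {DET,NOUN}; 7:rukzrin {NOUN}; 8:chun {CONJ}; 9:choitupex {DET,NOUN}; 10:rukzrin {NOUN}.
At position 1, choosing DET makes rule 1 impossible to satisfy; hence NOUN.
At position 2, choosing DET makes rule 3 impossible to satisfy; hence NOUN.
At position 3, choosing DET makes rule 3 impossible to satisfy; hence CONJ.
At position 4, choosing NOUN makes rule 5 impossible to satisfy; hence DET.
At position 5, choosing NOUN makes rule 5 impossible to satisfy; hence DET.
At position 6, choosing NOUN makes rule 5 impossible to satisfy; hence DET.
At position 9, choosing NOUN makes rule 5 impossible to satisfy; hence DET.
So the tagging must be: NOUN NOUN CONJ DET DET DET NOUN CONJ DET NOUN.
Checking: rule 1 ✓; rule 2 ✓; rule 3 ✓; rule 4 ✓; rule 5 ✓.

NOUN NOUN CONJ DET DET DET NOUN CONJ DET NOUN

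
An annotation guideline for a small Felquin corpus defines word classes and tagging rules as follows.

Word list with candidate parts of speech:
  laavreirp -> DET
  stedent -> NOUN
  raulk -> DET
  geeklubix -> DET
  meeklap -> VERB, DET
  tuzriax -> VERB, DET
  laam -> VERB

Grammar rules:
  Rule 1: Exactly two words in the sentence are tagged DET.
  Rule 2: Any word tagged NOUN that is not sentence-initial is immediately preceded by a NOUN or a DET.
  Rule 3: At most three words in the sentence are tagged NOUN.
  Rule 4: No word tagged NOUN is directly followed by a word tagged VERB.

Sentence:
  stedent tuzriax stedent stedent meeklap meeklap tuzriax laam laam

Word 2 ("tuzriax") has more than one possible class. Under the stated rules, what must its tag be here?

DET

Candidates per position — 1:stedent {NOUN}; 2:tuzriax {VERB,DET}; 3:stedent {NOUN}; 4:stedent {NOUN}; 5:meeklap {VERB,DET}; 6:meeklap {VERB,DET}; 7:tuzriax {VERB,DET}; 8:laam {VERB}; 9:laam {VERB}.
If word 2 were VERB, no tagging could satisfy rule 2; so word 2 is DET.
If word 5 were VERB, no tagging could satisfy rule 4; so word 5 is DET.
If word 6 were DET, no tagging could satisfy rule 1; so word 6 is VERB.
If word 7 were DET, no tagging could satisfy rule 1; so word 7 is VERB.
The unique satisfying tagging is: NOUN DET NOUN NOUN DET VERB VERB VERB VERB.
Rule-by-rule: rule 1 satisfied; rule 2 satisfied; rule 3 satisfied; rule 4 satisfied.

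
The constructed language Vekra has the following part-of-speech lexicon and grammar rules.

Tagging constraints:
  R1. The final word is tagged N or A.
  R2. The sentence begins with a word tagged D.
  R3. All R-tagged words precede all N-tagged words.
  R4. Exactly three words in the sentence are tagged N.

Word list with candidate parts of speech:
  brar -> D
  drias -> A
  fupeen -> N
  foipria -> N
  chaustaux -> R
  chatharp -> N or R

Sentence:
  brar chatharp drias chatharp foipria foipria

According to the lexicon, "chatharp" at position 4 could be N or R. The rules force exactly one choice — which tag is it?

Candidates per position — 1:brar {D}; 2:chatharp {N,R}; 3:drias {A}; 4:chatharp {N,R}; 5:foipria {N}; 6:foipria {N}.
Position 4: the remaining choice is settled jointly with positions 2 — only N at position 4 is part of a tagging that satisfies every rule.
So the tagging must be: D R A N N N.
Verifying each rule — rule 1 satisfied; rule 2 satisfied; rule 3 satisfied; rule 4 satisfied.

N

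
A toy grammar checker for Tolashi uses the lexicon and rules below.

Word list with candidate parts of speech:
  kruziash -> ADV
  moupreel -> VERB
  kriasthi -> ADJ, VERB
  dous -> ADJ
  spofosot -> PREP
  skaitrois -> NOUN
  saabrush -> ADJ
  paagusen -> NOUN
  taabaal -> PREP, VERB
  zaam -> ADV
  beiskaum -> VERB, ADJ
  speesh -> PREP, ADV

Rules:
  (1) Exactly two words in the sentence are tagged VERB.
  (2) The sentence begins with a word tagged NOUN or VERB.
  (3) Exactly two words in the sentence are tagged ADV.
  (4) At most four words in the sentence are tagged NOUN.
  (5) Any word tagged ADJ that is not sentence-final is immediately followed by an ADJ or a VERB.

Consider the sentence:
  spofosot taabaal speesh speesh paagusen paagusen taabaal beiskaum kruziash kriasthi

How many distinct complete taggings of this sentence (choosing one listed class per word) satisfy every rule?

0

Candidates per position — 1:spofosot {PREP}; 2:taabaal {PREP,VERB}; 3:speesh {PREP,ADV}; 4:speesh {PREP,ADV}; 5:paagusen {NOUN}; 6:paagusen {NOUN}; 7:taabaal {PREP,VERB}; 8:beiskaum {VERB,ADJ}; 9:kruziash {ADV}; 10:kriasthi {ADJ,VERB}.
There are 64 candidate sequences in total.
Rule 2 cannot be satisfied by any choice of tags from the lexicon.
So there is no consistent tagging.
Count = 0.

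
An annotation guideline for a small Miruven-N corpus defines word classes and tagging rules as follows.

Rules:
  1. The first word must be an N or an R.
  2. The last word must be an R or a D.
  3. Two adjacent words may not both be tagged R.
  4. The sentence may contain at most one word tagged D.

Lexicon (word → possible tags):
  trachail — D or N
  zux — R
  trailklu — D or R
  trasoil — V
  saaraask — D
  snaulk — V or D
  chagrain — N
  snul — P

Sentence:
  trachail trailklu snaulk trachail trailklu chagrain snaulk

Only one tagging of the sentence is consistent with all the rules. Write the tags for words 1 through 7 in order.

Candidates per position — 1:trachail {D,N}; 2:trailklu {D,R}; 3:snaulk {V,D}; 4:trachail {D,N}; 5:trailklu {D,R}; 6:chagrain {N}; 7:snaulk {V,D}.
Position 1: D is ruled out by rule 1; that leaves N.
Position 7: V is ruled out by rule 2; that leaves D.
Position 2: D is ruled out by rule 4; that leaves R.
Position 3: D is ruled out by rule 4; that leaves V.
Position 4: D is ruled out by rule 4; that leaves N.
Position 5: D is ruled out by rule 4; that leaves R.
The only consistent sequence is: N R V N R N D.
Check: rule 1 holds; rule 2 holds; rule 3 holds; rule 4 holds.

N R V N R N D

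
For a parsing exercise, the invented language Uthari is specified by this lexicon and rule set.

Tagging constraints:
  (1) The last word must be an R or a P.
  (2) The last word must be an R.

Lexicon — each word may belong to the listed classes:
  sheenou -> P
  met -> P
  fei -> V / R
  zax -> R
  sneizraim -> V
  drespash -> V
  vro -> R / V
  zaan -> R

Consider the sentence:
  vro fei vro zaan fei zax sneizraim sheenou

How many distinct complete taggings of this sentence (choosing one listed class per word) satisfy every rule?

Candidates per position — 1:vro {R,V}; 2:fei {V,R}; 3:vro {R,V}; 4:zaan {R}; 5:fei {V,R}; 6:zax {R}; 7:sneizraim {V}; 8:sheenou {P}.
There are 16 candidate sequences in total.
Rule 2 cannot be satisfied by any choice of tags from the lexicon.
So there is no consistent tagging.
Count = 0.

0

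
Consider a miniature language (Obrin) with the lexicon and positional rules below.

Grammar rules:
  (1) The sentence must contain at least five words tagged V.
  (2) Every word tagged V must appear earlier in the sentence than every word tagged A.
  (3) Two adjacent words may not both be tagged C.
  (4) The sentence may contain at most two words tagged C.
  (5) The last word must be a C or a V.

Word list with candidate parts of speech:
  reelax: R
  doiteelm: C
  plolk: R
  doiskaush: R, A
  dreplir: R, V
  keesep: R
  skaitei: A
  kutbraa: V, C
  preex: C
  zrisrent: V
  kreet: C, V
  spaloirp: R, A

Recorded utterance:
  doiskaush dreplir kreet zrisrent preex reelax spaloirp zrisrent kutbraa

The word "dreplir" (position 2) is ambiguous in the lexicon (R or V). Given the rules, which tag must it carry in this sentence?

V

Candidates per position — 1:doiskaush {R,A}; 2:dreplir {R,V}; 3:kreet {C,V}; 4:zrisrent {V}; 5:preex {C}; 6:reelax {R}; 7:spaloirp {R,A}; 8:zrisrent {V}; 9:kutbraa {V,C}.
Position 1: tagging it A would leave rule 2 unsatisfiable, so it must be R.
Position 2: tagging it R would leave rule 1 unsatisfiable, so it must be V.
Position 3: tagging it C would leave rule 1 unsatisfiable, so it must be V.
Position 7: tagging it A would leave rule 2 unsatisfiable, so it must be R.
Position 9: tagging it C would leave rule 1 unsatisfiable, so it must be V.
The only consistent sequence is: R V V V C R R V V.
Verifying each rule — rule 1 ✓; rule 2 ✓; rule 3 ✓; rule 4 ✓; rule 5 ✓.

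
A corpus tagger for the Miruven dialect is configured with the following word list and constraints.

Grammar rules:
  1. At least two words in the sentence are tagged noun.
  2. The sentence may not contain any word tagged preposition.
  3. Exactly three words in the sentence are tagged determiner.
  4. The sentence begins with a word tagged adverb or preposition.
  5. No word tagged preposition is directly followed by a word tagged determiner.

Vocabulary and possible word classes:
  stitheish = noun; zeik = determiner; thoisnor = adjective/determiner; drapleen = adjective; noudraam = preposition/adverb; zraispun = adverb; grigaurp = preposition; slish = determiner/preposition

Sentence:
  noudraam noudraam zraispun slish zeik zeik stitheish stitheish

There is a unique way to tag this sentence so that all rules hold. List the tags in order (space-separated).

Candidates per position — 1:noudraam {preposition,adverb}; 2:noudraam {preposition,adverb}; 3:zraispun {adverb}; 4:slish {determiner,preposition}; 5:zeik {determiner}; 6:zeik {determiner}; 7:stitheish {noun}; 8:stitheish {noun}.
Position 1: preposition is ruled out by rule 2; that leaves adverb.
Position 2: preposition is ruled out by rule 2; that leaves adverb.
Position 4: preposition is ruled out by rule 2; that leaves determiner.
The unique satisfying tagging is: adverb adverb adverb determiner determiner determiner noun noun.
Verifying each rule — rule 1 holds; rule 2 holds; rule 3 holds; rule 4 holds; rule 5 holds.

adverb adverb adverb determiner determiner determiner noun noun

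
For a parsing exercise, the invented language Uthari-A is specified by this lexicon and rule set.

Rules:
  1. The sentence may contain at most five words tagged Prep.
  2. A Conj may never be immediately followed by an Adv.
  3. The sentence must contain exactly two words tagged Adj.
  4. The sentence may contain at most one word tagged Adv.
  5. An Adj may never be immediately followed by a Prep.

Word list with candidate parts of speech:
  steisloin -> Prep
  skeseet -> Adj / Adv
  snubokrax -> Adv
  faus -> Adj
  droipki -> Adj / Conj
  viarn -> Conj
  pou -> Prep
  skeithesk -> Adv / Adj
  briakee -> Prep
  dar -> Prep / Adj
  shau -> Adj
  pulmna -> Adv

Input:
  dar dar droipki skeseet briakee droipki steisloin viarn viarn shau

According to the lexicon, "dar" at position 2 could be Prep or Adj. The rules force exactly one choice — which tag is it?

Candidates per position — 1:dar {Prep,Adj}; 2:dar {Prep,Adj}; 3:droipki {Adj,Conj}; 4:skeseet {Adj,Adv}; 5:briakee {Prep}; 6:droipki {Adj,Conj}; 7:steisloin {Prep}; 8:viarn {Conj}; 9:viarn {Conj}; 10:shau {Adj}.
Position 4: tagging it Adj would leave rule 5 unsatisfiable, so it must be Adv.
Position 6: tagging it Adj would leave rule 5 unsatisfiable, so it must be Conj.
Position 3: tagging it Conj would leave rule 2 unsatisfiable, so it must be Adj.
Position 1: tagging it Adj would leave rule 3 unsatisfiable, so it must be Prep.
Position 2: tagging it Adj would leave rule 3 unsatisfiable, so it must be Prep.
The unique satisfying tagging is: Prep Prep Adj Adv Prep Conj Prep Conj Conj Adj.
Rule-by-rule: rule 1 ok; rule 2 ok; rule 3 ok; rule 4 ok; rule 5 ok.

Prep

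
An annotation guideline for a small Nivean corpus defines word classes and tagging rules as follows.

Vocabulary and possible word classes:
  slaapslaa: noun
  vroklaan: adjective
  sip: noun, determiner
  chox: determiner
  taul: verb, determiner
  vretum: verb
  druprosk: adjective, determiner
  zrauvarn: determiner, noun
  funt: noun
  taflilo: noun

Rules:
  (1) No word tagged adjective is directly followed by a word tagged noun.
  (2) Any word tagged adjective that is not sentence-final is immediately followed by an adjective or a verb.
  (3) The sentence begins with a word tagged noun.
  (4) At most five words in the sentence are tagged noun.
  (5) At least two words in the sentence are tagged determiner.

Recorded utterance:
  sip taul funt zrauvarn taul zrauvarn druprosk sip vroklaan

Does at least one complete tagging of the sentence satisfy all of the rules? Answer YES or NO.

Candidates per position — 1:sip {noun,determiner}; 2:taul {verb,determiner}; 3:funt {noun}; 4:zrauvarn {determiner,noun}; 5:taul {verb,determiner}; 6:zrauvarn {determiner,noun}; 7:druprosk {adjective,determiner}; 8:sip {noun,determiner}; 9:vroklaan {adjective}.
One satisfying assignment: noun determiner noun noun determiner determiner determiner determiner adjective.
Rule-by-rule: rule 1 ✓; rule 2 ✓; rule 3 ✓; rule 4 ✓; rule 5 ✓.

YES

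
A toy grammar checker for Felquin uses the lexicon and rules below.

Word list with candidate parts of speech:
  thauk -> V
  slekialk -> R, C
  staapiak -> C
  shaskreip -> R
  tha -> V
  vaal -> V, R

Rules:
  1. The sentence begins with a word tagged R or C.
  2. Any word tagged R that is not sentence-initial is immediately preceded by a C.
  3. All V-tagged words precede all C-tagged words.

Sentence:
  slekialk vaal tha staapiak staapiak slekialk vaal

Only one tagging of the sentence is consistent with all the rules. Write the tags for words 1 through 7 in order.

Candidates per position — 1:slekialk {R,C}; 2:vaal {V,R}; 3:tha {V}; 4:staapiak {C}; 5:staapiak {C}; 6:slekialk {R,C}; 7:vaal {V,R}.
At position 1, choosing C makes rule 3 impossible to satisfy; hence R.
At position 2, choosing R makes rule 2 impossible to satisfy; hence V.
At position 7, choosing V makes rule 3 impossible to satisfy; hence R.
At position 6, choosing R makes rule 2 impossible to satisfy; hence C.
The only consistent sequence is: R V V C C C R.
Checking: rule 1 satisfied; rule 2 satisfied; rule 3 satisfied.

R V V C C C R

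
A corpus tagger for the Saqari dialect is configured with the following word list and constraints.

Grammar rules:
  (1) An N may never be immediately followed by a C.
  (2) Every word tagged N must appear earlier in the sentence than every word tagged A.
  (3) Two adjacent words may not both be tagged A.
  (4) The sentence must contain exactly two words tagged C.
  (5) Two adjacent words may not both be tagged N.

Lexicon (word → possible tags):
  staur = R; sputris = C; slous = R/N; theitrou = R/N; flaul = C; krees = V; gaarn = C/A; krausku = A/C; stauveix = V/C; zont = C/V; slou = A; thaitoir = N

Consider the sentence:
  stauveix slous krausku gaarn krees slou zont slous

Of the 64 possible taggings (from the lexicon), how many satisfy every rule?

Candidates per position — 1:stauveix {V,C}; 2:slous {R,N}; 3:krausku {A,C}; 4:gaarn {C,A}; 5:krees {V}; 6:slou {A}; 7:zont {C,V}; 8:slous {R,N}.
There are 64 candidate sequences in total.
Checking each against the rules leaves 7 sequences.
Count = 7.

7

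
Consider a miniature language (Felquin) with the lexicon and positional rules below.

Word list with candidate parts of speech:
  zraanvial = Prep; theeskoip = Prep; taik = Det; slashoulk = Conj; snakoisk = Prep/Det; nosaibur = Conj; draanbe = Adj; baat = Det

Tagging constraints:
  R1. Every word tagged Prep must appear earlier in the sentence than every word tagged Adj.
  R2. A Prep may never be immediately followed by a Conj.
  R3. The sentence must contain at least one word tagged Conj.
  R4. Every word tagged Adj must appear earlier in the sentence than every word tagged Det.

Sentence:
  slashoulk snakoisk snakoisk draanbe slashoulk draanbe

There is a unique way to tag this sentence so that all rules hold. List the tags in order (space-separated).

Conj Prep Prep Adj Conj Adj

Candidates per position — 1:slashoulk {Conj}; 2:snakoisk {Prep,Det}; 3:snakoisk {Prep,Det}; 4:draanbe {Adj}; 5:slashoulk {Conj}; 6:draanbe {Adj}.
Position 2: Det is ruled out by rule 4; that leaves Prep.
Position 3: Det is ruled out by rule 4; that leaves Prep.
That leaves exactly one tagging: Conj Prep Prep Adj Conj Adj.
Checking: rule 1 ✓; rule 2 ✓; rule 3 ✓; rule 4 ✓.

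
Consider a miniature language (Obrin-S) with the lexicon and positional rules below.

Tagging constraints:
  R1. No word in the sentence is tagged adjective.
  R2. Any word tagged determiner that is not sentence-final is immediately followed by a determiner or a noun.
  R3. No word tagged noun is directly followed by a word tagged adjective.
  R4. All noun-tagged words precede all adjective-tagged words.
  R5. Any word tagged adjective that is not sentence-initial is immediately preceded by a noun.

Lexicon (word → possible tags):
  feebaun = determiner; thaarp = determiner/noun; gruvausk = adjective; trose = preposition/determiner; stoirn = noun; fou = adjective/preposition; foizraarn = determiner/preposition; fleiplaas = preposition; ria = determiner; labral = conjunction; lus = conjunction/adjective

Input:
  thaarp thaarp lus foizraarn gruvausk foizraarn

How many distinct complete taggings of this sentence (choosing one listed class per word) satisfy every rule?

0

Candidates per position — 1:thaarp {determiner,noun}; 2:thaarp {determiner,noun}; 3:lus {conjunction,adjective}; 4:foizraarn {determiner,preposition}; 5:gruvausk {adjective}; 6:foizraarn {determiner,preposition}.
There are 32 candidate sequences in total.
Rule 1 cannot be satisfied by any choice of tags from the lexicon.
So there is no consistent tagging.
Count = 0.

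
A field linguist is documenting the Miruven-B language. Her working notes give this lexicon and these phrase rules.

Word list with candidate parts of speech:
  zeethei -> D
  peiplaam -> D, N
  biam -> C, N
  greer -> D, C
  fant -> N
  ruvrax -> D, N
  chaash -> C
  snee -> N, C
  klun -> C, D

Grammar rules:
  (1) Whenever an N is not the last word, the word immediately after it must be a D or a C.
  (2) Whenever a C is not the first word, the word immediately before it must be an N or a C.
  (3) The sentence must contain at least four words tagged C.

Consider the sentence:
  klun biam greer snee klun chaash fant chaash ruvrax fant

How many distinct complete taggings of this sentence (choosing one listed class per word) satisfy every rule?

8

Candidates per position — 1:klun {C,D}; 2:biam {C,N}; 3:greer {D,C}; 4:snee {N,C}; 5:klun {C,D}; 6:chaash {C}; 7:fant {N}; 8:chaash {C}; 9:ruvrax {D,N}; 10:fant {N}.
There are 64 candidate sequences in total.
Checking each against the rules leaves 8 sequences.
Count = 8.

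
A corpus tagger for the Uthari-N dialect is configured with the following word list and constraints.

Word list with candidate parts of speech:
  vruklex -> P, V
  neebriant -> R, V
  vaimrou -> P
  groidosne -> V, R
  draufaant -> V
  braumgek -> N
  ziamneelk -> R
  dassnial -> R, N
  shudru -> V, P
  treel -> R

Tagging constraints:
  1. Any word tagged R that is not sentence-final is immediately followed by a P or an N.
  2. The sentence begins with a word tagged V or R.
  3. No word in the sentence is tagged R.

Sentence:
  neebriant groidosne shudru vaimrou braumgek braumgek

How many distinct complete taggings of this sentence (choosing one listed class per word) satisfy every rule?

Candidates per position — 1:neebriant {R,V}; 2:groidosne {V,R}; 3:shudru {V,P}; 4:vaimrou {P}; 5:braumgek {N}; 6:braumgek {N}.
There are 8 candidate sequences in total.
The sequences that satisfy every rule: V V V P N N; V V P P N N.
Count = 2.

2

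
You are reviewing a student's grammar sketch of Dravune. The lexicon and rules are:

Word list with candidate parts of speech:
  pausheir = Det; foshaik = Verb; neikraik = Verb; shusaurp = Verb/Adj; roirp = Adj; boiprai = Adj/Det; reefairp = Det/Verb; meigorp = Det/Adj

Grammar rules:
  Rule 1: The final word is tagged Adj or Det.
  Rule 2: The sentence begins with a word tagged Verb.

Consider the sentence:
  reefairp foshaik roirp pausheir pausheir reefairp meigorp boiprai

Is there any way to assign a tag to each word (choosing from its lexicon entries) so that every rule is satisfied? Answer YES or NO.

YES

Candidates per position — 1:reefairp {Det,Verb}; 2:foshaik {Verb}; 3:roirp {Adj}; 4:pausheir {Det}; 5:pausheir {Det}; 6:reefairp {Det,Verb}; 7:meigorp {Det,Adj}; 8:boiprai {Adj,Det}.
One satisfying assignment: Verb Verb Adj Det Det Verb Adj Det.
Rule-by-rule: rule 1 holds; rule 2 holds.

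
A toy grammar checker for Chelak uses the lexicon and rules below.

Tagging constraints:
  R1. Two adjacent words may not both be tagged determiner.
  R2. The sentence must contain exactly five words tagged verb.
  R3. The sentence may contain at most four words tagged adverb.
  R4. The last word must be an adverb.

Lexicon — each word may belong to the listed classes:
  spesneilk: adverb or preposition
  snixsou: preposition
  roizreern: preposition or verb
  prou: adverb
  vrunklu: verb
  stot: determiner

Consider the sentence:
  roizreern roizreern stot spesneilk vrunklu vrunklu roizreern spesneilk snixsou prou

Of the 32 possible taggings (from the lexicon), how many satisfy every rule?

Candidates per position — 1:roizreern {preposition,verb}; 2:roizreern {preposition,verb}; 3:stot {determiner}; 4:spesneilk {adverb,preposition}; 5:vrunklu {verb}; 6:vrunklu {verb}; 7:roizreern {preposition,verb}; 8:spesneilk {adverb,preposition}; 9:snixsou {preposition}; 10:prou {adverb}.
There are 32 candidate sequences in total.
The sequences that satisfy every rule: verb verb determiner adverb verb verb verb adverb preposition adverb; verb verb determiner adverb verb verb verb preposition preposition adverb; verb verb determiner preposition verb verb verb adverb preposition adverb; verb verb determiner preposition verb verb verb preposition preposition adverb.
Count = 4.

4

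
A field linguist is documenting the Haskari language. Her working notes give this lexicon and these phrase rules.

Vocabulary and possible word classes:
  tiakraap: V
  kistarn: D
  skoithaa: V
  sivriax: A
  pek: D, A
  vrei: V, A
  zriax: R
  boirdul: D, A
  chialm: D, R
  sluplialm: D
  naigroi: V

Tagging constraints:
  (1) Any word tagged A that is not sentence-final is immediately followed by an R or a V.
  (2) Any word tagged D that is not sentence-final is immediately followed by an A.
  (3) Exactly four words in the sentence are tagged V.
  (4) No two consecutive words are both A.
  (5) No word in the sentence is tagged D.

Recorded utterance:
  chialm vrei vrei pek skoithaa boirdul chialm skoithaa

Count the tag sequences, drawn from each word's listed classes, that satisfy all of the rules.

1

Candidates per position — 1:chialm {D,R}; 2:vrei {V,A}; 3:vrei {V,A}; 4:pek {D,A}; 5:skoithaa {V}; 6:boirdul {D,A}; 7:chialm {D,R}; 8:skoithaa {V}.
There are 64 candidate sequences in total.
The sequences that satisfy every rule: R V V A V A R V.
Count = 1.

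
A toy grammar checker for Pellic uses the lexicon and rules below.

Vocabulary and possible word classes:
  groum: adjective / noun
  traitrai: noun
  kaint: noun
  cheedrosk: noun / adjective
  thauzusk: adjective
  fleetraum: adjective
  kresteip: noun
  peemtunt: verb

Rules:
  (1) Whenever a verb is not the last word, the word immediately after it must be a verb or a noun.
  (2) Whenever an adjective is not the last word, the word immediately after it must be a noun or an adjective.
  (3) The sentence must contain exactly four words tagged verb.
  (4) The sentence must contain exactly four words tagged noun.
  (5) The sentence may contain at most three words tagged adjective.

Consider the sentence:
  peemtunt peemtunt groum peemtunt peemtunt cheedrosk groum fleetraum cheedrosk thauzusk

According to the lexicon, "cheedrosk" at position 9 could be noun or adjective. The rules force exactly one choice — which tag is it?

noun

Candidates per position — 1:peemtunt {verb}; 2:peemtunt {verb}; 3:groum {adjective,noun}; 4:peemtunt {verb}; 5:peemtunt {verb}; 6:cheedrosk {noun,adjective}; 7:groum {adjective,noun}; 8:fleetraum {adjective}; 9:cheedrosk {noun,adjective}; 10:thauzusk {adjective}.
Position 3: tagging it adjective would leave rule 1 unsatisfiable, so it must be noun.
Position 6: tagging it adjective would leave rule 1 unsatisfiable, so it must be noun.
Position 7: tagging it adjective would leave rule 4 unsatisfiable, so it must be noun.
Position 9: tagging it adjective would leave rule 4 unsatisfiable, so it must be noun.
That leaves exactly one tagging: verb verb noun verb verb noun noun adjective noun adjective.
Rule-by-rule: rule 1 holds; rule 2 holds; rule 3 holds; rule 4 holds; rule 5 holds.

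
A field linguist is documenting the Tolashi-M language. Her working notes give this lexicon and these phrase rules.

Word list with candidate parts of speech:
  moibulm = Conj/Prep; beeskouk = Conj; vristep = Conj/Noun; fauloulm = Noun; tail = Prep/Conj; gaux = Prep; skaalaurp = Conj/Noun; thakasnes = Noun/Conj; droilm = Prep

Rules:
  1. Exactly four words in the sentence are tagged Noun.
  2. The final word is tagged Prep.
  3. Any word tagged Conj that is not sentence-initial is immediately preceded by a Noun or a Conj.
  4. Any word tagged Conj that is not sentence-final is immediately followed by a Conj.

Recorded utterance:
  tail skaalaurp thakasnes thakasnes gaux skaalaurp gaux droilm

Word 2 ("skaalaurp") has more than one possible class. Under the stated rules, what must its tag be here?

Noun

Candidates per position — 1:tail {Prep,Conj}; 2:skaalaurp {Conj,Noun}; 3:thakasnes {Noun,Conj}; 4:thakasnes {Noun,Conj}; 5:gaux {Prep}; 6:skaalaurp {Conj,Noun}; 7:gaux {Prep}; 8:droilm {Prep}.
If word 1 were Conj, no tagging could satisfy rule 4; so word 1 is Prep.
If word 2 were Conj, no tagging could satisfy rule 1; so word 2 is Noun.
If word 3 were Conj, no tagging could satisfy rule 1; so word 3 is Noun.
If word 4 were Conj, no tagging could satisfy rule 1; so word 4 is Noun.
If word 6 were Conj, no tagging could satisfy rule 1; so word 6 is Noun.
That leaves exactly one tagging: Prep Noun Noun Noun Prep Noun Prep Prep.
Check: rule 1 ok; rule 2 ok; rule 3 ok; rule 4 ok.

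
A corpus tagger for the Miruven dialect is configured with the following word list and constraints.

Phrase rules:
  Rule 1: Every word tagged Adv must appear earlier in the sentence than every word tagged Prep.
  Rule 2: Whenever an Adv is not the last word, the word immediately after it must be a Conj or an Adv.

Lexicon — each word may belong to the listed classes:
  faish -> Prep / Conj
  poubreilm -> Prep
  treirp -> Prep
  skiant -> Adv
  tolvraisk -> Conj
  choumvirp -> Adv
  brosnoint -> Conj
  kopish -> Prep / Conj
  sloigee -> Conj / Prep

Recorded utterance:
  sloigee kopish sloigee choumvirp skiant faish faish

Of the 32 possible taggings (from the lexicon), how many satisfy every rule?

2

Candidates per position — 1:sloigee {Conj,Prep}; 2:kopish {Prep,Conj}; 3:sloigee {Conj,Prep}; 4:choumvirp {Adv}; 5:skiant {Adv}; 6:faish {Prep,Conj}; 7:faish {Prep,Conj}.
There are 32 candidate sequences in total.
The sequences that satisfy every rule: Conj Conj Conj Adv Adv Conj Prep; Conj Conj Conj Adv Adv Conj Conj.
Count = 2.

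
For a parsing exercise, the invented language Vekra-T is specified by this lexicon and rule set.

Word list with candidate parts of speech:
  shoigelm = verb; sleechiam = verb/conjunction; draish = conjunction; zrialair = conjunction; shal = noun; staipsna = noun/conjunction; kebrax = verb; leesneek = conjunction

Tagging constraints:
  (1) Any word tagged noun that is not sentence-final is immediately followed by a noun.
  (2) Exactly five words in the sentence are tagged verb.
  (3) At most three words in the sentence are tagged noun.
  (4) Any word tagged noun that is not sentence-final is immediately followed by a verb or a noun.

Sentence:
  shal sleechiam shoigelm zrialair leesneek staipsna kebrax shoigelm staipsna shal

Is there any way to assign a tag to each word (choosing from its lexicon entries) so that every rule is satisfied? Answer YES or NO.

Candidates per position — 1:shal {noun}; 2:sleechiam {verb,conjunction}; 3:shoigelm {verb}; 4:zrialair {conjunction}; 5:leesneek {conjunction}; 6:staipsna {noun,conjunction}; 7:kebrax {verb}; 8:shoigelm {verb}; 9:staipsna {noun,conjunction}; 10:shal {noun}.
Rule 1 cannot be satisfied by any choice of tags from the lexicon.
So there is no consistent tagging.

NO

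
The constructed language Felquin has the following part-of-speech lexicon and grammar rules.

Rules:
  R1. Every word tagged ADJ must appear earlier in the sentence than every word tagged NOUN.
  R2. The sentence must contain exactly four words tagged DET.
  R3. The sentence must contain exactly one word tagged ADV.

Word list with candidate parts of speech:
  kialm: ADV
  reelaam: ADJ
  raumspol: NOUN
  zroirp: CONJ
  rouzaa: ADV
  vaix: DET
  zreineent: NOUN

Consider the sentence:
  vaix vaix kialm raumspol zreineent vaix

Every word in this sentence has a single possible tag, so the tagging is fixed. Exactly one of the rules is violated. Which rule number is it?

2

Fixed tagging: DET DET ADV NOUN NOUN DET.
Rule check: R1 ✓, R2 ✗, R3 ✓.
Only rule 2 fails.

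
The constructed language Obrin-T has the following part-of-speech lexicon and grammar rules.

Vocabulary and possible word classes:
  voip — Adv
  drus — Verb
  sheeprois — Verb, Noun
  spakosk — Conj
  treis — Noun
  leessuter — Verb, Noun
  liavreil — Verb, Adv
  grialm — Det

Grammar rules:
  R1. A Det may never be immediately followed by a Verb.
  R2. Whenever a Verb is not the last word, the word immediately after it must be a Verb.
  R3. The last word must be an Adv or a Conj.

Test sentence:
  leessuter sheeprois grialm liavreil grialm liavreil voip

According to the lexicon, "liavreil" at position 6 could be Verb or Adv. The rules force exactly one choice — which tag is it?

Candidates per position — 1:leessuter {Verb,Noun}; 2:sheeprois {Verb,Noun}; 3:grialm {Det}; 4:liavreil {Verb,Adv}; 5:grialm {Det}; 6:liavreil {Verb,Adv}; 7:voip {Adv}.
Position 1: Verb is ruled out by rule 2; that leaves Noun.
Position 2: Verb is ruled out by rule 2; that leaves Noun.
Position 4: Verb is ruled out by rule 1; that leaves Adv.
Position 6: Verb is ruled out by rule 1; that leaves Adv.
That leaves exactly one tagging: Noun Noun Det Adv Det Adv Adv.
Check: rule 1 ✓; rule 2 ✓; rule 3 ✓.

Adv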